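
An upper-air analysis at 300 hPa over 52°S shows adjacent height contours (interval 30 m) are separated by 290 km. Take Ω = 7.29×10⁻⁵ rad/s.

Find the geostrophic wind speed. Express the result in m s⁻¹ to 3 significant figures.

Coriolis parameter at 52°S:
f = 2Ω sin φ = 2 × 7.29×10⁻⁵ × sin 52° = 1.15×10⁻⁴ s⁻¹
Height gradient: |∂Z/∂n| = 30 m / 290000 m = 1.03×10⁻⁴
On a pressure surface, geostrophic balance gives V_g = (g/f)|∂Z/∂n|:
V_g = 9.81 × 1.03×10⁻⁴ / 1.15×10⁻⁴ = 8.83 m/s

8.83 m s⁻¹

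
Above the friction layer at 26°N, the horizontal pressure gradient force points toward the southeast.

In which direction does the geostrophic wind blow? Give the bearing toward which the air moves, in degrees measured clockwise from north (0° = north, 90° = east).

225°

The pressure-gradient force points toward the southeast (bearing 135°).
Geostrophic balance: in the Northern Hemisphere the Coriolis force deflects motion to the right, so the geostrophic wind blows 90° to the right of the pressure-gradient force (low pressure on the left).
Rotating 135° by 90° clockwise gives 225° — the wind blows toward the southwest.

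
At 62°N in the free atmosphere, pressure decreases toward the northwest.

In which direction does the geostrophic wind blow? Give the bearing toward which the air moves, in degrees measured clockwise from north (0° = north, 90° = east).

045°

The pressure-gradient force points toward the northwest (bearing 315°).
Geostrophic balance: in the Northern Hemisphere the Coriolis force deflects motion to the right, so the geostrophic wind blows 90° to the right of the pressure-gradient force (low pressure on the left).
Rotating 315° by 90° clockwise gives 045° — the wind blows toward the northeast.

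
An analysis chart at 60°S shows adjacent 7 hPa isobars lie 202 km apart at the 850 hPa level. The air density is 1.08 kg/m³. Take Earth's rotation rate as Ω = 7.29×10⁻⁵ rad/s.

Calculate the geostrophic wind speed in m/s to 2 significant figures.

Coriolis parameter at 60°S:
f = 2Ω sin φ = 2 × 7.29×10⁻⁵ × sin 60° = 1.26×10⁻⁴ s⁻¹
Pressure gradient: |∂P/∂n| = 700 Pa / 202000 m = 3.47×10⁻³ Pa/m
Geostrophic balance (pressure-gradient force = Coriolis force):
V_g = (1/(fρ)) |∂P/∂n| = 3.47×10⁻³ / (1.26×10⁻⁴ × 1.08) = 25.4 m/s

25 m/s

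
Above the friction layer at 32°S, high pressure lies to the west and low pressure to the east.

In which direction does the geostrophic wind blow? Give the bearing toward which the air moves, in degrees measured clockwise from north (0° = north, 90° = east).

The pressure-gradient force points toward the east (bearing 090°).
Geostrophic balance: in the Southern Hemisphere the Coriolis force deflects motion to the left, so the geostrophic wind blows 90° to the left of the pressure-gradient force (low pressure on the right).
Rotating 090° by 90° counterclockwise gives 000° — the wind blows toward the north.

000°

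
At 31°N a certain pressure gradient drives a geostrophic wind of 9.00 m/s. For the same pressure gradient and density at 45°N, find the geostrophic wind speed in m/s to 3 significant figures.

With the same pressure gradient and density, V_g ∝ 1/f ∝ 1/sin φ.
V₂ = V₁ · sin φ₁ / sin φ₂ = 9.00 × sin 31° / sin 45°
V₂ = 9.00 × 0.5150/0.7071 = 6.56 m/s

6.56 m/s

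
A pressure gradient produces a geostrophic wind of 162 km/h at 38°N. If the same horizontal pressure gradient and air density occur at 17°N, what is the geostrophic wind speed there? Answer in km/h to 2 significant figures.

With the same pressure gradient and density, V_g ∝ 1/f ∝ 1/sin φ.
V₂ = V₁ · sin φ₁ / sin φ₂ = 162 × sin 38° / sin 17°
V₂ = 162 × 0.6157/0.2924 = 340 km/h

340 km/h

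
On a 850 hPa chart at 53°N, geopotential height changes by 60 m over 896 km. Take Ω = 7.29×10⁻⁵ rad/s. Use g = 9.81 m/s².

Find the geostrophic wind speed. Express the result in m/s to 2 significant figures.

Coriolis parameter at 53°N:
f = 2Ω sin φ = 2 × 7.29×10⁻⁵ × sin 53° = 1.16×10⁻⁴ s⁻¹
Height gradient: |∂Z/∂n| = 60 m / 896000 m = 6.70×10⁻⁵
On a pressure surface, geostrophic balance gives V_g = (g/f)|∂Z/∂n|:
V_g = 9.81 × 6.70×10⁻⁵ / 1.16×10⁻⁴ = 5.64 m/s

5.6 m/s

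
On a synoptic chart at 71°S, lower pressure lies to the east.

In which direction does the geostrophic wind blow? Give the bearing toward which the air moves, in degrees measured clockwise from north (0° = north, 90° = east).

000°

The pressure-gradient force points toward the east (bearing 090°).
Geostrophic balance: in the Southern Hemisphere the Coriolis force deflects motion to the left, so the geostrophic wind blows 90° to the left of the pressure-gradient force (low pressure on the right).
Rotating 090° by 90° counterclockwise gives 000° — the wind blows toward the north.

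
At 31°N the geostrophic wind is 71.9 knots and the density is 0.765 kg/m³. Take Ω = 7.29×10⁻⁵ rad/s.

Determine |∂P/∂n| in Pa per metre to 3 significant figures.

Coriolis parameter at 31°N:
f = 2Ω sin φ = 2 × 7.29×10⁻⁵ × sin 31° = 7.51×10⁻⁵ s⁻¹
Wind speed in SI: 71.9 knots = 37.0 m/s
Geostrophic balance rearranged: |∂P/∂n| = f ρ V_g
|∂P/∂n| = 7.51×10⁻⁵ × 0.765 × 37.0 = 2.12×10⁻³ Pa/m

2.12×10⁻³ Pa/m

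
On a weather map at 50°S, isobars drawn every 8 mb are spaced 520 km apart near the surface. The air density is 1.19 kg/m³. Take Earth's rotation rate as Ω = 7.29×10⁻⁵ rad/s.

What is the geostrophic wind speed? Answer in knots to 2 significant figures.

23 knots

Coriolis parameter at 50°S:
f = 2Ω sin φ = 2 × 7.29×10⁻⁵ × sin 50° = 1.12×10⁻⁴ s⁻¹
Pressure gradient: |∂P/∂n| = 800 Pa / 520000 m = 1.54×10⁻³ Pa/m
Geostrophic balance (pressure-gradient force = Coriolis force):
V_g = (1/(fρ)) |∂P/∂n| = 1.54×10⁻³ / (1.12×10⁻⁴ × 1.19) = 11.6 m/s
Converting: 11.6 m/s × 1.944 = 23 knots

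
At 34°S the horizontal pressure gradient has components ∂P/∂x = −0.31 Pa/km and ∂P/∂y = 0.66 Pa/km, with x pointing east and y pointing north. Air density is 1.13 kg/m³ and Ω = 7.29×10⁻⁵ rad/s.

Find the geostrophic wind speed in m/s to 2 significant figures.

7.9 m/s

Coriolis parameter at 34°S:
f = 2Ω sin φ = 2 × 7.29×10⁻⁵ × sin 34° = 8.15×10⁻⁵ s⁻¹
In the Southern Hemisphere f is negative: f = −8.15×10⁻⁵ s⁻¹.
Component geostrophic relations (x east, y north):
u_g = −(1/(fρ)) ∂P/∂y,  v_g = (1/(fρ)) ∂P/∂x
u_g = −(0.66×10⁻³)/(−8.15×10⁻⁵ × 1.13) = 7.16 m/s;  v_g = (−0.31×10⁻³)/(−8.15×10⁻⁵ × 1.13) = 3.36 m/s
|V_g| = √(u_g² + v_g²) = 7.91 m/s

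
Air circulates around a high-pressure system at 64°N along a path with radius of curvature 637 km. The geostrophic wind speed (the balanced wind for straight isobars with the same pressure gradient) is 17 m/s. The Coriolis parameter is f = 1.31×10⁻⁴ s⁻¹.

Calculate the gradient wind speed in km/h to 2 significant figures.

Around a high, pressure-gradient force acts outward with centrifugal, so Coriolis balances both:
fV = (1/ρ)|∂P/∂n| + V²/R  →  V² − fR·V + fR·V_g = 0
With fR = 1.31×10⁻⁴ × 637×10³ m = 83.4 m/s:
V = [fR − √((fR)² − 4 fR V_g)]/2 = [83.4 − √(83.4² − 4×83.4×17)]/2 = 23.8 m/s
Supergeostrophic (V > V_g = 17 m/s), as expected around a high.
Converting: 23.8 m/s × 3.6 = 86 km/h

86 km/h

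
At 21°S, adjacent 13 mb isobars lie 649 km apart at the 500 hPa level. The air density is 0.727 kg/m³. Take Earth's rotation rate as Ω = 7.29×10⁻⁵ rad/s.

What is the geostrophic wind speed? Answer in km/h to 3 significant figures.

Coriolis parameter at 21°S:
f = 2Ω sin φ = 2 × 7.29×10⁻⁵ × sin 21° = 5.23×10⁻⁵ s⁻¹
Pressure gradient: |∂P/∂n| = 1300 Pa / 649000 m = 2.00×10⁻³ Pa/m
Geostrophic balance (pressure-gradient force = Coriolis force):
V_g = (1/(fρ)) |∂P/∂n| = 2.00×10⁻³ / (5.23×10⁻⁵ × 0.727) = 52.7 m/s
Converting: 52.7 m/s × 3.6 = 190 km/h

190 km/h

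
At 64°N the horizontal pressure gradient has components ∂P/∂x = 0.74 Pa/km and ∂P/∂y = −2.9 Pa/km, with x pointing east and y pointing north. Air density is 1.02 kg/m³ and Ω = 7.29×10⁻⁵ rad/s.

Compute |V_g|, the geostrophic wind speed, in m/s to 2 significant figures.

Coriolis parameter at 64°N:
f = 2Ω sin φ = 2 × 7.29×10⁻⁵ × sin 64° = 1.31×10⁻⁴ s⁻¹
Component geostrophic relations (x east, y north):
u_g = −(1/(fρ)) ∂P/∂y,  v_g = (1/(fρ)) ∂P/∂x
u_g = −(−2.9×10⁻³)/(1.31×10⁻⁴ × 1.02) = 21.7 m/s;  v_g = (0.74×10⁻³)/(1.31×10⁻⁴ × 1.02) = 5.54 m/s
|V_g| = √(u_g² + v_g²) = 22.4 m/s

22 m/s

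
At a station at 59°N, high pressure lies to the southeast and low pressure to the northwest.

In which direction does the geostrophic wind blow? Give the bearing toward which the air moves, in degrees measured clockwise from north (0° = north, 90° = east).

045°

The pressure-gradient force points toward the northwest (bearing 315°).
Geostrophic balance: in the Northern Hemisphere the Coriolis force deflects motion to the right, so the geostrophic wind blows 90° to the right of the pressure-gradient force (low pressure on the left).
Rotating 315° by 90° clockwise gives 045° — the wind blows toward the northeast.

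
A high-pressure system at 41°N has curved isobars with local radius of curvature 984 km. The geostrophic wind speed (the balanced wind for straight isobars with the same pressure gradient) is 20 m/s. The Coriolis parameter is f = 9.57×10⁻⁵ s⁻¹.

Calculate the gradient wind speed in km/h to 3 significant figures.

104 km/h

Around a high, pressure-gradient force acts outward with centrifugal, so Coriolis balances both:
fV = (1/ρ)|∂P/∂n| + V²/R  →  V² − fR·V + fR·V_g = 0
With fR = 9.57×10⁻⁵ × 984×10³ m = 94.2 m/s:
V = [fR − √((fR)² − 4 fR V_g)]/2 = [94.2 − √(94.2² − 4×94.2×20)]/2 = 28.8 m/s
Supergeostrophic (V > V_g = 20 m/s), as expected around a high.
Converting: 28.8 m/s × 3.6 = 104 km/h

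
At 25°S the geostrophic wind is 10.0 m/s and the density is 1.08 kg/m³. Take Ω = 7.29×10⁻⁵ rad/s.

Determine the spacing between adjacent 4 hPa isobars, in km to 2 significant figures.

Coriolis parameter at 25°S:
f = 2Ω sin φ = 2 × 7.29×10⁻⁵ × sin 25° = 6.16×10⁻⁵ s⁻¹
Geostrophic balance rearranged: |∂P/∂n| = f ρ V_g
|∂P/∂n| = 6.16×10⁻⁵ × 1.08 × 10.0 = 6.65×10⁻⁴ Pa/m
Isobar spacing: Δn = ΔP/|∂P/∂n| = 400 Pa / 6.65×10⁻⁴ Pa/m = 601077 m ≈ 600 km

600 km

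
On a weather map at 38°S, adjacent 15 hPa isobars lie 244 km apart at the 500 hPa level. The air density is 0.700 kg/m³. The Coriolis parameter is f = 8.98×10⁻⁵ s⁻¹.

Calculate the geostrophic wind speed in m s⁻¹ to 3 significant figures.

Pressure gradient: |∂P/∂n| = 1500 Pa / 244000 m = 6.15×10⁻³ Pa/m
Geostrophic balance (pressure-gradient force = Coriolis force):
V_g = (1/(fρ)) |∂P/∂n| = 6.15×10⁻³ / (8.98×10⁻⁵ × 0.700) = 97.8 m/s

97.8 m s⁻¹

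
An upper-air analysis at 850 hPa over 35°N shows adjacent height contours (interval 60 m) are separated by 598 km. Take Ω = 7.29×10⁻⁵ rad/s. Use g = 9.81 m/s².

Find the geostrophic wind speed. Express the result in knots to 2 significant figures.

Coriolis parameter at 35°N:
f = 2Ω sin φ = 2 × 7.29×10⁻⁵ × sin 35° = 8.36×10⁻⁵ s⁻¹
Height gradient: |∂Z/∂n| = 60 m / 598000 m = 1.00×10⁻⁴
On a pressure surface, geostrophic balance gives V_g = (g/f)|∂Z/∂n|:
V_g = 9.81 × 1.00×10⁻⁴ / 8.36×10⁻⁵ = 11.8 m/s
Converting: 11.8 m/s × 1.944 = 23 knots

23 knots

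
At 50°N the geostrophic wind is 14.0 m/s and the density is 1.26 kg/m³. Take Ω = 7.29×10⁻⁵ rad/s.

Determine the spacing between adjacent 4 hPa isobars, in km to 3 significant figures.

203 km

Coriolis parameter at 50°N:
f = 2Ω sin φ = 2 × 7.29×10⁻⁵ × sin 50° = 1.12×10⁻⁴ s⁻¹
Geostrophic balance rearranged: |∂P/∂n| = f ρ V_g
|∂P/∂n| = 1.12×10⁻⁴ × 1.26 × 14.0 = 1.97×10⁻³ Pa/m
Isobar spacing: Δn = ΔP/|∂P/∂n| = 400 Pa / 1.97×10⁻³ Pa/m = 203025 m ≈ 203 km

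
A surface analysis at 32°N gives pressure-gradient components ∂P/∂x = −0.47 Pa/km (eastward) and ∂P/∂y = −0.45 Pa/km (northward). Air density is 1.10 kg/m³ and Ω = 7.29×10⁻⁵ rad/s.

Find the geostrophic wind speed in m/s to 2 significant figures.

Coriolis parameter at 32°N:
f = 2Ω sin φ = 2 × 7.29×10⁻⁵ × sin 32° = 7.73×10⁻⁵ s⁻¹
Component geostrophic relations (x east, y north):
u_g = −(1/(fρ)) ∂P/∂y,  v_g = (1/(fρ)) ∂P/∂x
u_g = −(−0.45×10⁻³)/(7.73×10⁻⁵ × 1.10) = 5.29 m/s;  v_g = (−0.47×10⁻³)/(7.73×10⁻⁵ × 1.10) = −5.53 m/s
|V_g| = √(u_g² + v_g²) = 7.66 m/s

7.7 m/s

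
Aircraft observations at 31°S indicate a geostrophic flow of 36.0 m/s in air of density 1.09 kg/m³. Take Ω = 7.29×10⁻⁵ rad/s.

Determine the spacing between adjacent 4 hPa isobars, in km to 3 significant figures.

136 km

Coriolis parameter at 31°S:
f = 2Ω sin φ = 2 × 7.29×10⁻⁵ × sin 31° = 7.51×10⁻⁵ s⁻¹
Geostrophic balance rearranged: |∂P/∂n| = f ρ V_g
|∂P/∂n| = 7.51×10⁻⁵ × 1.09 × 36.0 = 2.95×10⁻³ Pa/m
Isobar spacing: Δn = ΔP/|∂P/∂n| = 400 Pa / 2.95×10⁻³ Pa/m = 135748 m ≈ 136 km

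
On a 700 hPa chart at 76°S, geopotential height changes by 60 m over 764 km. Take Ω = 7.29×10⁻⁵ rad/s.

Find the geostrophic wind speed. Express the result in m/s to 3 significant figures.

5.45 m/s

Coriolis parameter at 76°S:
f = 2Ω sin φ = 2 × 7.29×10⁻⁵ × sin 76° = 1.41×10⁻⁴ s⁻¹
Height gradient: |∂Z/∂n| = 60 m / 764000 m = 7.85×10⁻⁵
On a pressure surface, geostrophic balance gives V_g = (g/f)|∂Z/∂n|:
V_g = 9.81 × 7.85×10⁻⁵ / 1.41×10⁻⁴ = 5.45 m/s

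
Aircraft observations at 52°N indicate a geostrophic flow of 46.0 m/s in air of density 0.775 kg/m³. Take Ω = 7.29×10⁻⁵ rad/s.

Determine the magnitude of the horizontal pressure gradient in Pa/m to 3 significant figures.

Coriolis parameter at 52°N:
f = 2Ω sin φ = 2 × 7.29×10⁻⁵ × sin 52° = 1.15×10⁻⁴ s⁻¹
Geostrophic balance rearranged: |∂P/∂n| = f ρ V_g
|∂P/∂n| = 1.15×10⁻⁴ × 0.775 × 46.0 = 4.10×10⁻³ Pa/m

4.10×10⁻³ Pa/m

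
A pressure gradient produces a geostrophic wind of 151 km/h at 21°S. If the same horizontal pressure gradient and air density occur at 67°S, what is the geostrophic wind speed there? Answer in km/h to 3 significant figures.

58.8 km/h

With the same pressure gradient and density, V_g ∝ 1/f ∝ 1/sin φ.
V₂ = V₁ · sin φ₁ / sin φ₂ = 151 × sin 21° / sin 67°
V₂ = 151 × 0.3584/0.9205 = 58.8 km/h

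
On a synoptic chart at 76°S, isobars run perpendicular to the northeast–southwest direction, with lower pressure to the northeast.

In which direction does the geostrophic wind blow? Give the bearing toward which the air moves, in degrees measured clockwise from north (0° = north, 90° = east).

The pressure-gradient force points toward the northeast (bearing 045°).
Geostrophic balance: in the Southern Hemisphere the Coriolis force deflects motion to the left, so the geostrophic wind blows 90° to the left of the pressure-gradient force (low pressure on the right).
Rotating 045° by 90° counterclockwise gives 315° — the wind blows toward the northwest.

315°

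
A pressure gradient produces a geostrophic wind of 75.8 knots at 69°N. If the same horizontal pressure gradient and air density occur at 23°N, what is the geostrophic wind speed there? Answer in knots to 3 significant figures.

181 knots

With the same pressure gradient and density, V_g ∝ 1/f ∝ 1/sin φ.
V₂ = V₁ · sin φ₁ / sin φ₂ = 75.8 × sin 69° / sin 23°
V₂ = 75.8 × 0.9336/0.3907 = 181 knots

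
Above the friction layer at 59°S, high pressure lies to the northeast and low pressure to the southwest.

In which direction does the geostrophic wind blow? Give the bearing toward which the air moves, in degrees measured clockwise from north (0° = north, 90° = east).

135°

The pressure-gradient force points toward the southwest (bearing 225°).
Geostrophic balance: in the Southern Hemisphere the Coriolis force deflects motion to the left, so the geostrophic wind blows 90° to the left of the pressure-gradient force (low pressure on the right).
Rotating 225° by 90° counterclockwise gives 135° — the wind blows toward the southeast.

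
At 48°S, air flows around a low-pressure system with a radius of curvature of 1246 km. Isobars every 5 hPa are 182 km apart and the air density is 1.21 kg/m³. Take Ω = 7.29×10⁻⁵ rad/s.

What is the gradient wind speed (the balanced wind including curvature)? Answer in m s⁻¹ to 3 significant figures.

18.4 m s⁻¹

Coriolis parameter at 48°S:
f = 2Ω sin φ = 2 × 7.29×10⁻⁵ × sin 48° = 1.08×10⁻⁴ s⁻¹
Pressure gradient: |∂P/∂n| = 500 Pa / 182000 m = 2.75×10⁻³ Pa/m
Geostrophic speed: V_g = |∂P/∂n|/(fρ) = 2.75×10⁻³/(1.08×10⁻⁴ × 1.21) = 21.0 m/s
Around a low, centrifugal force acts outward with Coriolis, so pressure-gradient force balances both:
(1/ρ)|∂P/∂n| = fV + V²/R  →  V² + fR·V − fR·V_g = 0
With fR = 1.08×10⁻⁴ × 1246×10³ m = 135 m/s:
V = [−fR + √((fR)² + 4 fR V_g)]/2 = [−135 + √(135² + 4×135×21)]/2 = 18.4 m/s
Subgeostrophic (V < V_g = 21 m/s), as expected around a low.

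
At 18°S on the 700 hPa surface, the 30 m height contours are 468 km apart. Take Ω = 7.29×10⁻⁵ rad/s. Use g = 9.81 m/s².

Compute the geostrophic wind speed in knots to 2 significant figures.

Coriolis parameter at 18°S:
f = 2Ω sin φ = 2 × 7.29×10⁻⁵ × sin 18° = 4.51×10⁻⁵ s⁻¹
Height gradient: |∂Z/∂n| = 30 m / 468000 m = 6.41×10⁻⁵
On a pressure surface, geostrophic balance gives V_g = (g/f)|∂Z/∂n|:
V_g = 9.81 × 6.41×10⁻⁵ / 4.51×10⁻⁵ = 14.0 m/s
Converting: 14.0 m/s × 1.944 = 27 knots

27 knots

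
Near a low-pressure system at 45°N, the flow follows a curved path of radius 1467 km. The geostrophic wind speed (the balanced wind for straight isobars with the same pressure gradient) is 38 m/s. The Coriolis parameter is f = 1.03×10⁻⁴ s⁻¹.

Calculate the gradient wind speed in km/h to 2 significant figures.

Around a low, centrifugal force acts outward with Coriolis, so pressure-gradient force balances both:
(1/ρ)|∂P/∂n| = fV + V²/R  →  V² + fR·V − fR·V_g = 0
With fR = 1.03×10⁻⁴ × 1467×10³ m = 151 m/s:
V = [−fR + √((fR)² + 4 fR V_g)]/2 = [−151 + √(151² + 4×151×38)]/2 = 31.5 m/s
Subgeostrophic (V < V_g = 38 m/s), as expected around a low.
Converting: 31.5 m/s × 3.6 = 110 km/h

110 km/h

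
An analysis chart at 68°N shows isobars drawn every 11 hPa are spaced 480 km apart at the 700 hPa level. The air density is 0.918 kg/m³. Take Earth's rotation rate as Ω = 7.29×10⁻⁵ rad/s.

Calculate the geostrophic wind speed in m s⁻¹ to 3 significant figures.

Coriolis parameter at 68°N:
f = 2Ω sin φ = 2 × 7.29×10⁻⁵ × sin 68° = 1.35×10⁻⁴ s⁻¹
Pressure gradient: |∂P/∂n| = 1100 Pa / 480000 m = 2.29×10⁻³ Pa/m
Geostrophic balance (pressure-gradient force = Coriolis force):
V_g = (1/(fρ)) |∂P/∂n| = 2.29×10⁻³ / (1.35×10⁻⁴ × 0.918) = 18.5 m/s

18.5 m s⁻¹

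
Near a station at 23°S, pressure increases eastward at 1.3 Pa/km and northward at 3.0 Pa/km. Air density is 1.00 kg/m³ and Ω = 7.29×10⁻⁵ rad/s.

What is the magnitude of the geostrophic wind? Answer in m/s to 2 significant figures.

Coriolis parameter at 23°S:
f = 2Ω sin φ = 2 × 7.29×10⁻⁵ × sin 23° = 5.70×10⁻⁵ s⁻¹
In the Southern Hemisphere f is negative: f = −5.70×10⁻⁵ s⁻¹.
Component geostrophic relations (x east, y north):
u_g = −(1/(fρ)) ∂P/∂y,  v_g = (1/(fρ)) ∂P/∂x
u_g = −(3.0×10⁻³)/(−5.70×10⁻⁵ × 1.00) = 52.7 m/s;  v_g = (1.3×10⁻³)/(−5.70×10⁻⁵ × 1.00) = −22.8 m/s
|V_g| = √(u_g² + v_g²) = 57.4 m/s

57 m/s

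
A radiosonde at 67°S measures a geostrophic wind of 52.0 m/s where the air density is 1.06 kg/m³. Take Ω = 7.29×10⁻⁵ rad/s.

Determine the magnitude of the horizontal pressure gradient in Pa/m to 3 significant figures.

Coriolis parameter at 67°S:
f = 2Ω sin φ = 2 × 7.29×10⁻⁵ × sin 67° = 1.34×10⁻⁴ s⁻¹
Geostrophic balance rearranged: |∂P/∂n| = f ρ V_g
|∂P/∂n| = 1.34×10⁻⁴ × 1.06 × 52.0 = 7.40×10⁻³ Pa/m

7.40×10⁻³ Pa/m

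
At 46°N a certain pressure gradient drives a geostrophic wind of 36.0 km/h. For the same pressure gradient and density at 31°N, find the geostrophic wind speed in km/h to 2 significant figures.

With the same pressure gradient and density, V_g ∝ 1/f ∝ 1/sin φ.
V₂ = V₁ · sin φ₁ / sin φ₂ = 36.0 × sin 46° / sin 31°
V₂ = 36.0 × 0.7193/0.5150 = 50 km/h

50 km/h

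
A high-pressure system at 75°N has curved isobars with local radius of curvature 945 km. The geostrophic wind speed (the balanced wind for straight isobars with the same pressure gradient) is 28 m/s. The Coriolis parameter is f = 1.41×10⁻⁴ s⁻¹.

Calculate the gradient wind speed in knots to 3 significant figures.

Around a high, pressure-gradient force acts outward with centrifugal, so Coriolis balances both:
fV = (1/ρ)|∂P/∂n| + V²/R  →  V² − fR·V + fR·V_g = 0
With fR = 1.41×10⁻⁴ × 945×10³ m = 133 m/s:
V = [fR − √((fR)² − 4 fR V_g)]/2 = [133 − √(133² − 4×133×28)]/2 = 40 m/s
Supergeostrophic (V > V_g = 28 m/s), as expected around a high.
Converting: 40 m/s × 1.944 = 77.8 knots

77.8 knots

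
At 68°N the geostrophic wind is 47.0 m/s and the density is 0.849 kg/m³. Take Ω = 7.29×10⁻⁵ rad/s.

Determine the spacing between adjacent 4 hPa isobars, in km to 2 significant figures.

74 km

Coriolis parameter at 68°N:
f = 2Ω sin φ = 2 × 7.29×10⁻⁵ × sin 68° = 1.35×10⁻⁴ s⁻¹
Geostrophic balance rearranged: |∂P/∂n| = f ρ V_g
|∂P/∂n| = 1.35×10⁻⁴ × 0.849 × 47.0 = 5.39×10⁻³ Pa/m
Isobar spacing: Δn = ΔP/|∂P/∂n| = 400 Pa / 5.39×10⁻³ Pa/m = 74153 m ≈ 74 km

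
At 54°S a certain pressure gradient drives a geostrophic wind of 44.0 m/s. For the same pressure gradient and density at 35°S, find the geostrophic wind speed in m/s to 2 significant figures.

62 m/s

With the same pressure gradient and density, V_g ∝ 1/f ∝ 1/sin φ.
V₂ = V₁ · sin φ₁ / sin φ₂ = 44.0 × sin 54° / sin 35°
V₂ = 44.0 × 0.8090/0.5736 = 62 m/s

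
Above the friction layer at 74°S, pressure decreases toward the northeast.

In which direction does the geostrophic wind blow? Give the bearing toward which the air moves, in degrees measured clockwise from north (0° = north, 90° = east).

315°

The pressure-gradient force points toward the northeast (bearing 045°).
Geostrophic balance: in the Southern Hemisphere the Coriolis force deflects motion to the left, so the geostrophic wind blows 90° to the left of the pressure-gradient force (low pressure on the right).
Rotating 045° by 90° counterclockwise gives 315° — the wind blows toward the northwest.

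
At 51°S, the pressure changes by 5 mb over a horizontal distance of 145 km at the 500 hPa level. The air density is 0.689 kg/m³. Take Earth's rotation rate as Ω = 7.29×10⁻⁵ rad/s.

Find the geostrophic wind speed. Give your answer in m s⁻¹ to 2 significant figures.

Coriolis parameter at 51°S:
f = 2Ω sin φ = 2 × 7.29×10⁻⁵ × sin 51° = 1.13×10⁻⁴ s⁻¹
Pressure gradient: |∂P/∂n| = 500 Pa / 145000 m = 3.45×10⁻³ Pa/m
Geostrophic balance (pressure-gradient force = Coriolis force):
V_g = (1/(fρ)) |∂P/∂n| = 3.45×10⁻³ / (1.13×10⁻⁴ × 0.689) = 44.2 m/s

44 m s⁻¹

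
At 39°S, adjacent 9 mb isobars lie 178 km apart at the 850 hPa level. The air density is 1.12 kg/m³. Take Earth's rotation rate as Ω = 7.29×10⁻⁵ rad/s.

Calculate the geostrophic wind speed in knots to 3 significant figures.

Coriolis parameter at 39°S:
f = 2Ω sin φ = 2 × 7.29×10⁻⁵ × sin 39° = 9.18×10⁻⁵ s⁻¹
Pressure gradient: |∂P/∂n| = 900 Pa / 178000 m = 5.06×10⁻³ Pa/m
Geostrophic balance (pressure-gradient force = Coriolis force):
V_g = (1/(fρ)) |∂P/∂n| = 5.06×10⁻³ / (9.18×10⁻⁵ × 1.12) = 49.2 m/s
Converting: 49.2 m/s × 1.944 = 95.6 knots

95.6 knots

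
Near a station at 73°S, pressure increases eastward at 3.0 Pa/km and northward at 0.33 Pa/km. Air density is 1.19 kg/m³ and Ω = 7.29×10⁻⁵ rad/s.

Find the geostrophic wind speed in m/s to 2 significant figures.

Coriolis parameter at 73°S:
f = 2Ω sin φ = 2 × 7.29×10⁻⁵ × sin 73° = 1.39×10⁻⁴ s⁻¹
In the Southern Hemisphere f is negative: f = −1.39×10⁻⁴ s⁻¹.
Component geostrophic relations (x east, y north):
u_g = −(1/(fρ)) ∂P/∂y,  v_g = (1/(fρ)) ∂P/∂x
u_g = −(0.33×10⁻³)/(−1.39×10⁻⁴ × 1.19) = 1.99 m/s;  v_g = (3.0×10⁻³)/(−1.39×10⁻⁴ × 1.19) = −18.1 m/s
|V_g| = √(u_g² + v_g²) = 18.2 m/s

18 m/s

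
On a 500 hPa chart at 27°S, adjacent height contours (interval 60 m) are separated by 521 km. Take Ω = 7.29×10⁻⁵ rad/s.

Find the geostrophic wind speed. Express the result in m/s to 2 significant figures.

Coriolis parameter at 27°S:
f = 2Ω sin φ = 2 × 7.29×10⁻⁵ × sin 27° = 6.62×10⁻⁵ s⁻¹
Height gradient: |∂Z/∂n| = 60 m / 521000 m = 1.15×10⁻⁴
On a pressure surface, geostrophic balance gives V_g = (g/f)|∂Z/∂n|:
V_g = 9.81 × 1.15×10⁻⁴ / 6.62×10⁻⁵ = 17.1 m/s

17 m/s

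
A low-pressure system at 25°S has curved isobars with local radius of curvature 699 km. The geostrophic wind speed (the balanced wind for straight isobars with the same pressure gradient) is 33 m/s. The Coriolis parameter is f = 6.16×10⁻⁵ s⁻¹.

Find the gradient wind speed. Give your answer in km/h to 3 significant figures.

Around a low, centrifugal force acts outward with Coriolis, so pressure-gradient force balances both:
(1/ρ)|∂P/∂n| = fV + V²/R  →  V² + fR·V − fR·V_g = 0
With fR = 6.16×10⁻⁵ × 699×10³ m = 43.1 m/s:
V = [−fR + √((fR)² + 4 fR V_g)]/2 = [−43.1 + √(43.1² + 4×43.1×33)]/2 = 21.9 m/s
Subgeostrophic (V < V_g = 33 m/s), as expected around a low.
Converting: 21.9 m/s × 3.6 = 78.8 km/h

78.8 km/h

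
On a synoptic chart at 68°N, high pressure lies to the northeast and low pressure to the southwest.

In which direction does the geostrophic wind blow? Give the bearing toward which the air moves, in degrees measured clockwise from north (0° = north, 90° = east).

315°

The pressure-gradient force points toward the southwest (bearing 225°).
Geostrophic balance: in the Northern Hemisphere the Coriolis force deflects motion to the right, so the geostrophic wind blows 90° to the right of the pressure-gradient force (low pressure on the left).
Rotating 225° by 90° clockwise gives 315° — the wind blows toward the northwest.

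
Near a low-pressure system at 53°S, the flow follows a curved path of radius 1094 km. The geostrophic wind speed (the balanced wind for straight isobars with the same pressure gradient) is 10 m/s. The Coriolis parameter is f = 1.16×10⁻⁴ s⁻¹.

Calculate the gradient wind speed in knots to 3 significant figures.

Around a low, centrifugal force acts outward with Coriolis, so pressure-gradient force balances both:
(1/ρ)|∂P/∂n| = fV + V²/R  →  V² + fR·V − fR·V_g = 0
With fR = 1.16×10⁻⁴ × 1094×10³ m = 127 m/s:
V = [−fR + √((fR)² + 4 fR V_g)]/2 = [−127 + √(127² + 4×127×10)]/2 = 9.32 m/s
Subgeostrophic (V < V_g = 10 m/s), as expected around a low.
Converting: 9.32 m/s × 1.944 = 18.1 knots

18.1 knots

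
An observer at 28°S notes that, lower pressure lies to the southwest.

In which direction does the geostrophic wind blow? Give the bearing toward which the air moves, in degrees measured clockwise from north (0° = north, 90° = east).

135°

The pressure-gradient force points toward the southwest (bearing 225°).
Geostrophic balance: in the Southern Hemisphere the Coriolis force deflects motion to the left, so the geostrophic wind blows 90° to the left of the pressure-gradient force (low pressure on the right).
Rotating 225° by 90° counterclockwise gives 135° — the wind blows toward the southeast.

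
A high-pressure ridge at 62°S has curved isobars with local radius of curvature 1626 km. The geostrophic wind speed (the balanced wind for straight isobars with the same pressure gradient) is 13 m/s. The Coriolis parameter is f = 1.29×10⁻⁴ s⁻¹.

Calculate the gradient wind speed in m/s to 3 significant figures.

Around a high, pressure-gradient force acts outward with centrifugal, so Coriolis balances both:
fV = (1/ρ)|∂P/∂n| + V²/R  →  V² − fR·V + fR·V_g = 0
With fR = 1.29×10⁻⁴ × 1626×10³ m = 210 m/s:
V = [fR − √((fR)² − 4 fR V_g)]/2 = [210 − √(210² − 4×210×13)]/2 = 13.9 m/s
Supergeostrophic (V > V_g = 13 m/s), as expected around a high.

13.9 m/s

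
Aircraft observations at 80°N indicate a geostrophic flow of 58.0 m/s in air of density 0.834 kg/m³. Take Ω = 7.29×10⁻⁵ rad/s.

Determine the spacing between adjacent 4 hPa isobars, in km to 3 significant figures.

57.6 km

Coriolis parameter at 80°N:
f = 2Ω sin φ = 2 × 7.29×10⁻⁵ × sin 80° = 1.44×10⁻⁴ s⁻¹
Geostrophic balance rearranged: |∂P/∂n| = f ρ V_g
|∂P/∂n| = 1.44×10⁻⁴ × 0.834 × 58.0 = 6.95×10⁻³ Pa/m
Isobar spacing: Δn = ΔP/|∂P/∂n| = 400 Pa / 6.95×10⁻³ Pa/m = 57591 m ≈ 57.6 km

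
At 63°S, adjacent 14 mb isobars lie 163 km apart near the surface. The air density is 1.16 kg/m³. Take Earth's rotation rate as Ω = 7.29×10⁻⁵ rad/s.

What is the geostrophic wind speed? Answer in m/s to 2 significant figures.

Coriolis parameter at 63°S:
f = 2Ω sin φ = 2 × 7.29×10⁻⁵ × sin 63° = 1.30×10⁻⁴ s⁻¹
Pressure gradient: |∂P/∂n| = 1400 Pa / 163000 m = 8.59×10⁻³ Pa/m
Geostrophic balance (pressure-gradient force = Coriolis force):
V_g = (1/(fρ)) |∂P/∂n| = 8.59×10⁻³ / (1.30×10⁻⁴ × 1.16) = 57.0 m/s

57 m/s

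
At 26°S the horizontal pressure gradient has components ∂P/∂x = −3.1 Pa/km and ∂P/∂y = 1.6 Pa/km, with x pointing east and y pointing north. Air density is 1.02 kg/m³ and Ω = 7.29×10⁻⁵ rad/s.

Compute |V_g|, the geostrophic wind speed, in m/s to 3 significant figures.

Coriolis parameter at 26°S:
f = 2Ω sin φ = 2 × 7.29×10⁻⁵ × sin 26° = 6.39×10⁻⁵ s⁻¹
In the Southern Hemisphere f is negative: f = −6.39×10⁻⁵ s⁻¹.
Component geostrophic relations (x east, y north):
u_g = −(1/(fρ)) ∂P/∂y,  v_g = (1/(fρ)) ∂P/∂x
u_g = −(1.6×10⁻³)/(−6.39×10⁻⁵ × 1.02) = 24.5 m/s;  v_g = (−3.1×10⁻³)/(−6.39×10⁻⁵ × 1.02) = 47.6 m/s
|V_g| = √(u_g² + v_g²) = 53.5 m/s

53.5 m/s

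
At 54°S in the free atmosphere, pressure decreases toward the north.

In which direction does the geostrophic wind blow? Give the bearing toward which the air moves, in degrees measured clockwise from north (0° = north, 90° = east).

The pressure-gradient force points toward the north (bearing 000°).
Geostrophic balance: in the Southern Hemisphere the Coriolis force deflects motion to the left, so the geostrophic wind blows 90° to the left of the pressure-gradient force (low pressure on the right).
Rotating 000° by 90° counterclockwise gives 270° — the wind blows toward the west.

270°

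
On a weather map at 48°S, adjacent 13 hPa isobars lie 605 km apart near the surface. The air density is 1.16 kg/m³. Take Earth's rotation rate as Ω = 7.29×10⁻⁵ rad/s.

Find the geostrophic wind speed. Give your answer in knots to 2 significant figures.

Coriolis parameter at 48°S:
f = 2Ω sin φ = 2 × 7.29×10⁻⁵ × sin 48° = 1.08×10⁻⁴ s⁻¹
Pressure gradient: |∂P/∂n| = 1300 Pa / 605000 m = 2.15×10⁻³ Pa/m
Geostrophic balance (pressure-gradient force = Coriolis force):
V_g = (1/(fρ)) |∂P/∂n| = 2.15×10⁻³ / (1.08×10⁻⁴ × 1.16) = 17.1 m/s
Converting: 17.1 m/s × 1.944 = 33 knots

33 knots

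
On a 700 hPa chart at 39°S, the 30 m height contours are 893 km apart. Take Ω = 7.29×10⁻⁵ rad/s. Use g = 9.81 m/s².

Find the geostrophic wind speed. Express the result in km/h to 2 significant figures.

13 km/h

Coriolis parameter at 39°S:
f = 2Ω sin φ = 2 × 7.29×10⁻⁵ × sin 39° = 9.18×10⁻⁵ s⁻¹
Height gradient: |∂Z/∂n| = 30 m / 893000 m = 3.36×10⁻⁵
On a pressure surface, geostrophic balance gives V_g = (g/f)|∂Z/∂n|:
V_g = 9.81 × 3.36×10⁻⁵ / 9.18×10⁻⁵ = 3.59 m/s
Converting: 3.59 m/s × 3.6 = 13 km/h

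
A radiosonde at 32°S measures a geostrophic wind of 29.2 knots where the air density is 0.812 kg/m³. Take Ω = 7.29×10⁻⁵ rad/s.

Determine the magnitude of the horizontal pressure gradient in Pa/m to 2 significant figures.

9.4×10⁻⁴ Pa/m

Coriolis parameter at 32°S:
f = 2Ω sin φ = 2 × 7.29×10⁻⁵ × sin 32° = 7.73×10⁻⁵ s⁻¹
Wind speed in SI: 29.2 knots = 15.0 m/s
Geostrophic balance rearranged: |∂P/∂n| = f ρ V_g
|∂P/∂n| = 7.73×10⁻⁵ × 0.812 × 15.0 = 9.42×10⁻⁴ Pa/m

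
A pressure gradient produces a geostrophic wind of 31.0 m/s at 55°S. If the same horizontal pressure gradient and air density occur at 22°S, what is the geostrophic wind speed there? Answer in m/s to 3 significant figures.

With the same pressure gradient and density, V_g ∝ 1/f ∝ 1/sin φ.
V₂ = V₁ · sin φ₁ / sin φ₂ = 31.0 × sin 55° / sin 22°
V₂ = 31.0 × 0.8192/0.3746 = 67.8 m/s

67.8 m/s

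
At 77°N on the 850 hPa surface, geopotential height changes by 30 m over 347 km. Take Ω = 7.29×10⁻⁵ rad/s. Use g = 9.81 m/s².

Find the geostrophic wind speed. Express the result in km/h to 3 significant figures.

21.5 km/h

Coriolis parameter at 77°N:
f = 2Ω sin φ = 2 × 7.29×10⁻⁵ × sin 77° = 1.42×10⁻⁴ s⁻¹
Height gradient: |∂Z/∂n| = 30 m / 347000 m = 8.65×10⁻⁵
On a pressure surface, geostrophic balance gives V_g = (g/f)|∂Z/∂n|:
V_g = 9.81 × 8.65×10⁻⁵ / 1.42×10⁻⁴ = 5.97 m/s
Converting: 5.97 m/s × 3.6 = 21.5 km/h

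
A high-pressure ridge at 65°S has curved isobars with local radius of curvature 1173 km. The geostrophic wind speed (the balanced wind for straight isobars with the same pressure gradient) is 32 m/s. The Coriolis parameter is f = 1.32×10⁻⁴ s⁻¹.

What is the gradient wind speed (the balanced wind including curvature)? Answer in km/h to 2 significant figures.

Around a high, pressure-gradient force acts outward with centrifugal, so Coriolis balances both:
fV = (1/ρ)|∂P/∂n| + V²/R  →  V² − fR·V + fR·V_g = 0
With fR = 1.32×10⁻⁴ × 1173×10³ m = 155 m/s:
V = [fR − √((fR)² − 4 fR V_g)]/2 = [155 − √(155² − 4×155×32)]/2 = 45.2 m/s
Supergeostrophic (V > V_g = 32 m/s), as expected around a high.
Converting: 45.2 m/s × 3.6 = 160 km/h

160 km/h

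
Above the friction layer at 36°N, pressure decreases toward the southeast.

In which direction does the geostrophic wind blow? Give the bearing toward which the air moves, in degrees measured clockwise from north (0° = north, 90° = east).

225°

The pressure-gradient force points toward the southeast (bearing 135°).
Geostrophic balance: in the Northern Hemisphere the Coriolis force deflects motion to the right, so the geostrophic wind blows 90° to the right of the pressure-gradient force (low pressure on the left).
Rotating 135° by 90° clockwise gives 225° — the wind blows toward the southwest.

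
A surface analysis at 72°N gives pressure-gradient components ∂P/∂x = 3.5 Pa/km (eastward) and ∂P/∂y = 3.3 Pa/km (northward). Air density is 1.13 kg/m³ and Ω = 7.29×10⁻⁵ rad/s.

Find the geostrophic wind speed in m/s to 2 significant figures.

Coriolis parameter at 72°N:
f = 2Ω sin φ = 2 × 7.29×10⁻⁵ × sin 72° = 1.39×10⁻⁴ s⁻¹
Component geostrophic relations (x east, y north):
u_g = −(1/(fρ)) ∂P/∂y,  v_g = (1/(fρ)) ∂P/∂x
u_g = −(3.3×10⁻³)/(1.39×10⁻⁴ × 1.13) = −21.1 m/s;  v_g = (3.5×10⁻³)/(1.39×10⁻⁴ × 1.13) = 22.3 m/s
|V_g| = √(u_g² + v_g²) = 30.7 m/s

31 m/s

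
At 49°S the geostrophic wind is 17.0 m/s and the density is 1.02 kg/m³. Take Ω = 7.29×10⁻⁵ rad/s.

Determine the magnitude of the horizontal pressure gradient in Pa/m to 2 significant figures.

Coriolis parameter at 49°S:
f = 2Ω sin φ = 2 × 7.29×10⁻⁵ × sin 49° = 1.10×10⁻⁴ s⁻¹
Geostrophic balance rearranged: |∂P/∂n| = f ρ V_g
|∂P/∂n| = 1.10×10⁻⁴ × 1.02 × 17.0 = 1.91×10⁻³ Pa/m

1.9×10⁻³ Pa/m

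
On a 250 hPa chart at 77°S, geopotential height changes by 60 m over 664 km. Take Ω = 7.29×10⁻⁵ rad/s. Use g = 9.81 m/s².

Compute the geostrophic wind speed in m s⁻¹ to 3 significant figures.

6.24 m s⁻¹

Coriolis parameter at 77°S:
f = 2Ω sin φ = 2 × 7.29×10⁻⁵ × sin 77° = 1.42×10⁻⁴ s⁻¹
Height gradient: |∂Z/∂n| = 60 m / 664000 m = 9.04×10⁻⁵
On a pressure surface, geostrophic balance gives V_g = (g/f)|∂Z/∂n|:
V_g = 9.81 × 9.04×10⁻⁵ / 1.42×10⁻⁴ = 6.24 m/s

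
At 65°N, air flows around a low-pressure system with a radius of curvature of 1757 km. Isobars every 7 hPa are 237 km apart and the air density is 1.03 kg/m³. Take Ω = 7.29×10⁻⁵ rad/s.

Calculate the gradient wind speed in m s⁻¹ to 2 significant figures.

Coriolis parameter at 65°N:
f = 2Ω sin φ = 2 × 7.29×10⁻⁵ × sin 65° = 1.32×10⁻⁴ s⁻¹
Pressure gradient: |∂P/∂n| = 700 Pa / 237000 m = 2.95×10⁻³ Pa/m
Geostrophic speed: V_g = |∂P/∂n|/(fρ) = 2.95×10⁻³/(1.32×10⁻⁴ × 1.03) = 21.7 m/s
Around a low, centrifugal force acts outward with Coriolis, so pressure-gradient force balances both:
(1/ρ)|∂P/∂n| = fV + V²/R  →  V² + fR·V − fR·V_g = 0
With fR = 1.32×10⁻⁴ × 1757×10³ m = 232 m/s:
V = [−fR + √((fR)² + 4 fR V_g)]/2 = [−232 + √(232² + 4×232×21.7)]/2 = 20 m/s
Subgeostrophic (V < V_g = 21.7 m/s), as expected around a low.

20 m s⁻¹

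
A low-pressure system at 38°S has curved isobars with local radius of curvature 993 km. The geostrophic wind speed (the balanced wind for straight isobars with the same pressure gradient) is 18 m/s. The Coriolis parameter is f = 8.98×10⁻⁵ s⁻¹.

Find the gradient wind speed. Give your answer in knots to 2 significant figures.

Around a low, centrifugal force acts outward with Coriolis, so pressure-gradient force balances both:
(1/ρ)|∂P/∂n| = fV + V²/R  →  V² + fR·V − fR·V_g = 0
With fR = 8.98×10⁻⁵ × 993×10³ m = 89.2 m/s:
V = [−fR + √((fR)² + 4 fR V_g)]/2 = [−89.2 + √(89.2² + 4×89.2×18)]/2 = 15.4 m/s
Subgeostrophic (V < V_g = 18 m/s), as expected around a low.
Converting: 15.4 m/s × 1.944 = 30 knots

30 knots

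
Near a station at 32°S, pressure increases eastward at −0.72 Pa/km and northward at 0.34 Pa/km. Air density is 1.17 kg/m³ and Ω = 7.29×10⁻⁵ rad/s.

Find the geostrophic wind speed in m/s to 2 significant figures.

Coriolis parameter at 32°S:
f = 2Ω sin φ = 2 × 7.29×10⁻⁵ × sin 32° = 7.73×10⁻⁵ s⁻¹
In the Southern Hemisphere f is negative: f = −7.73×10⁻⁵ s⁻¹.
Component geostrophic relations (x east, y north):
u_g = −(1/(fρ)) ∂P/∂y,  v_g = (1/(fρ)) ∂P/∂x
u_g = −(0.34×10⁻³)/(−7.73×10⁻⁵ × 1.17) = 3.76 m/s;  v_g = (−0.72×10⁻³)/(−7.73×10⁻⁵ × 1.17) = 7.96 m/s
|V_g| = √(u_g² + v_g²) = 8.81 m/s

8.8 m/s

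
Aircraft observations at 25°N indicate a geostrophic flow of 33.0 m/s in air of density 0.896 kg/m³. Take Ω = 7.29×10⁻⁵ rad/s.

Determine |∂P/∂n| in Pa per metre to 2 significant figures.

Coriolis parameter at 25°N:
f = 2Ω sin φ = 2 × 7.29×10⁻⁵ × sin 25° = 6.16×10⁻⁵ s⁻¹
Geostrophic balance rearranged: |∂P/∂n| = f ρ V_g
|∂P/∂n| = 6.16×10⁻⁵ × 0.896 × 33.0 = 1.82×10⁻³ Pa/m

1.8×10⁻³ Pa/m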